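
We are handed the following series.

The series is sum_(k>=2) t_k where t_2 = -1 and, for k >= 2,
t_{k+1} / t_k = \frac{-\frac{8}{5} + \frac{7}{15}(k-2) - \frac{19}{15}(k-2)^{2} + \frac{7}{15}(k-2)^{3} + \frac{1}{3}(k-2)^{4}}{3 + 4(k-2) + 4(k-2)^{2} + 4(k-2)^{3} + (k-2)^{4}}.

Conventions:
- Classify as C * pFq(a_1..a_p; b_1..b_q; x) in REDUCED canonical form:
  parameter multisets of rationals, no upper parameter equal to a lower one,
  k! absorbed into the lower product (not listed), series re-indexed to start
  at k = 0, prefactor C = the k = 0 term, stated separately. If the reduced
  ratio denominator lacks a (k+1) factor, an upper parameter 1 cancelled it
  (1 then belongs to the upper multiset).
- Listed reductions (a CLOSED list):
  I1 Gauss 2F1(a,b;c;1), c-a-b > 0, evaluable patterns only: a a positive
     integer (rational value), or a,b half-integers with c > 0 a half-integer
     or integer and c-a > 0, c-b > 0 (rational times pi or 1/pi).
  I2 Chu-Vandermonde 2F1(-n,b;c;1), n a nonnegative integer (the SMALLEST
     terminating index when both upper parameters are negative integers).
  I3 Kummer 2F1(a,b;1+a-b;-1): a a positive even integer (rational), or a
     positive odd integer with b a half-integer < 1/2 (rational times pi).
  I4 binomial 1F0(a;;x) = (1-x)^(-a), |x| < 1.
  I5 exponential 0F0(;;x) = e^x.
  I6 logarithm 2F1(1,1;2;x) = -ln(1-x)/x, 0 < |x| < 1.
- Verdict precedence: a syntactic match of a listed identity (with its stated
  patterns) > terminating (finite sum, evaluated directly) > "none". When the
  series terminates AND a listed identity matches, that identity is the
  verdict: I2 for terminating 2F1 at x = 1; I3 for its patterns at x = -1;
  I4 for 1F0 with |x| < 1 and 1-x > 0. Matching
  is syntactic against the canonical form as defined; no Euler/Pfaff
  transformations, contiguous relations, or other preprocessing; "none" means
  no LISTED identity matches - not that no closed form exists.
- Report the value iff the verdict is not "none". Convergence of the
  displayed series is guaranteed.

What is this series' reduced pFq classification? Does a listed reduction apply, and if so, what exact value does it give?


Canonical form: C = -1 times 1F0 with upper {-\frac{8}{5}}, lower {-}, x = \frac{1}{3}. Verdict: binomial (I4) matches (the 1F0 binomial series: exponent 8/5, x = \frac{1}{3}). Hence: \left(-1\right) \cdot \left(\frac{2}{3}\right)^{\frac{8}{5}}.

Key observation: t_0 = -1 here, and factor the ratio over Q (prefactor -1): negated roots = parameters.
Ratio: r(k) = \frac{1}{3} * (k-\frac{8}{5}) / [(k+1)] - poly over poly, x = \frac{1}{3} from leading terms; C = -1 at k = 0.


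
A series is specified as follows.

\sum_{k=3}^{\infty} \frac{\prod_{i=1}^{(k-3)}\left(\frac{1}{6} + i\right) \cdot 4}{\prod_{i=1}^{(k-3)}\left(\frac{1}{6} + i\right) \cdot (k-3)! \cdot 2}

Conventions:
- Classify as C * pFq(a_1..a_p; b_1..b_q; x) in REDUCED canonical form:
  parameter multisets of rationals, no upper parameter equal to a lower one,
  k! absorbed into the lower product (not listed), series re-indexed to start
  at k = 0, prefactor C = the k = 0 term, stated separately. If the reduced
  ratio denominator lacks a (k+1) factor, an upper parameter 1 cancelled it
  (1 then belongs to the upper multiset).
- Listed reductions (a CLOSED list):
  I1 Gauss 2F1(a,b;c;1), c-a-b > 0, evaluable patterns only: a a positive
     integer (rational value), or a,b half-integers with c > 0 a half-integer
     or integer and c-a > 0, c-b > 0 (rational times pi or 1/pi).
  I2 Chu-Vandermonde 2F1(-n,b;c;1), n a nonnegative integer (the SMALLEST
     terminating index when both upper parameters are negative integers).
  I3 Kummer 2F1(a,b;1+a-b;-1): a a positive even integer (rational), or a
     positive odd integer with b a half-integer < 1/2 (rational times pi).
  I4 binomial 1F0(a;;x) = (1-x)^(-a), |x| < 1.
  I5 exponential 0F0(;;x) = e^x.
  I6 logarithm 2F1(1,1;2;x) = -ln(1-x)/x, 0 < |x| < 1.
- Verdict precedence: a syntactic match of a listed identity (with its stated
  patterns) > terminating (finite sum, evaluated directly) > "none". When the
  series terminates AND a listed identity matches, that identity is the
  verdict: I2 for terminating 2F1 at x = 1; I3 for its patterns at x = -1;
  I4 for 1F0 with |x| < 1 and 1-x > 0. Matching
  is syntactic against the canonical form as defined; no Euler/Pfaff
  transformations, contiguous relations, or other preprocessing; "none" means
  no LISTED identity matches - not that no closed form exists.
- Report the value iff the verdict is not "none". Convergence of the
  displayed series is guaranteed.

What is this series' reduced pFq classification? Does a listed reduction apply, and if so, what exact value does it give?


Structural cue: t_0 = 2 here, and the running product (prefactor 2) telescopes to a rising factorial.
Term ratio: r(k) = 1 * 1 / [(k+1)] - rational in k. x = 1; t_0 = 2; negate the roots.

At argument 1: a 0F0 with upper {-}, lower {-}, scaled by C = 2. Verdict: exponential (I5) applies (the 0F0 exponential series at x = 1). Hence: 2 \cdot e^{1}.


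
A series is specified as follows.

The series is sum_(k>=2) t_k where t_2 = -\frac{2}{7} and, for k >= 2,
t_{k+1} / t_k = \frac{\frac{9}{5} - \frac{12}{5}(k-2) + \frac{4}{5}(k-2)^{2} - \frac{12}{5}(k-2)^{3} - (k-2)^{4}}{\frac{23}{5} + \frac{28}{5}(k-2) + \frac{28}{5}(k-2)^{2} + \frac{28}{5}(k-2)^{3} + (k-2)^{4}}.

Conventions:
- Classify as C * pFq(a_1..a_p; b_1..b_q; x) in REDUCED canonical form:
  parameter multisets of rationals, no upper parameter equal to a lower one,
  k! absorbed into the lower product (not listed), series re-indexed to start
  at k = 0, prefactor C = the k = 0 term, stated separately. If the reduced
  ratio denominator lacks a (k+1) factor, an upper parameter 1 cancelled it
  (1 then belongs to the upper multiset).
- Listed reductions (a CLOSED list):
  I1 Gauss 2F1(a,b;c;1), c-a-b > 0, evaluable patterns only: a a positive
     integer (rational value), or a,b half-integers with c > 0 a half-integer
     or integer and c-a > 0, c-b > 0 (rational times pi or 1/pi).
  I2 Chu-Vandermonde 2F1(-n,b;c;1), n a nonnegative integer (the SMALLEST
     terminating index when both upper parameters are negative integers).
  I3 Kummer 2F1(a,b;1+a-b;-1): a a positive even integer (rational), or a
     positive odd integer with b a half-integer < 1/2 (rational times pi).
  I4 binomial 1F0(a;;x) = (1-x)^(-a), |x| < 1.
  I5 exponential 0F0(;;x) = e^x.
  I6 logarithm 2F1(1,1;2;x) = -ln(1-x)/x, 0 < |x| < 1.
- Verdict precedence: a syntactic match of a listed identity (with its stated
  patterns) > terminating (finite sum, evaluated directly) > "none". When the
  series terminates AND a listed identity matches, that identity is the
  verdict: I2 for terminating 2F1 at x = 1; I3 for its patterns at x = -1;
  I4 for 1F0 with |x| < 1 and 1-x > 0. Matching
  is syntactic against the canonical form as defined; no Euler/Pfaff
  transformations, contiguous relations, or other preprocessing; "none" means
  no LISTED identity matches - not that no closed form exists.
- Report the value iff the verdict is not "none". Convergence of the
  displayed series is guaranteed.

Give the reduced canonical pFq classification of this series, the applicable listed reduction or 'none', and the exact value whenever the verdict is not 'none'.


x = -1 here; the reduced form reads 2F1, upper {-\frac{3}{5}, 3}, lower {\frac{23}{5}}, C = -\frac{2}{7}. Verdict: none - this 2F1 at x = -1 matches no listed pattern, and upper {-\frac{3}{5}, 3} holds no stopper.

First insight: t_0 = -\frac{2}{7} here, and the ratio is unreduced: k^2 + 1 divides both sides (C = -2/7, x = -1).
Consecutive-term ratio: r(k) = -1 * (k-\frac{3}{5}) (k+3) / [(k+\frac{23}{5}) (k+1)] - rational in k, leading ratio -1; with t_0 = -\frac{2}{7}, classification follows.


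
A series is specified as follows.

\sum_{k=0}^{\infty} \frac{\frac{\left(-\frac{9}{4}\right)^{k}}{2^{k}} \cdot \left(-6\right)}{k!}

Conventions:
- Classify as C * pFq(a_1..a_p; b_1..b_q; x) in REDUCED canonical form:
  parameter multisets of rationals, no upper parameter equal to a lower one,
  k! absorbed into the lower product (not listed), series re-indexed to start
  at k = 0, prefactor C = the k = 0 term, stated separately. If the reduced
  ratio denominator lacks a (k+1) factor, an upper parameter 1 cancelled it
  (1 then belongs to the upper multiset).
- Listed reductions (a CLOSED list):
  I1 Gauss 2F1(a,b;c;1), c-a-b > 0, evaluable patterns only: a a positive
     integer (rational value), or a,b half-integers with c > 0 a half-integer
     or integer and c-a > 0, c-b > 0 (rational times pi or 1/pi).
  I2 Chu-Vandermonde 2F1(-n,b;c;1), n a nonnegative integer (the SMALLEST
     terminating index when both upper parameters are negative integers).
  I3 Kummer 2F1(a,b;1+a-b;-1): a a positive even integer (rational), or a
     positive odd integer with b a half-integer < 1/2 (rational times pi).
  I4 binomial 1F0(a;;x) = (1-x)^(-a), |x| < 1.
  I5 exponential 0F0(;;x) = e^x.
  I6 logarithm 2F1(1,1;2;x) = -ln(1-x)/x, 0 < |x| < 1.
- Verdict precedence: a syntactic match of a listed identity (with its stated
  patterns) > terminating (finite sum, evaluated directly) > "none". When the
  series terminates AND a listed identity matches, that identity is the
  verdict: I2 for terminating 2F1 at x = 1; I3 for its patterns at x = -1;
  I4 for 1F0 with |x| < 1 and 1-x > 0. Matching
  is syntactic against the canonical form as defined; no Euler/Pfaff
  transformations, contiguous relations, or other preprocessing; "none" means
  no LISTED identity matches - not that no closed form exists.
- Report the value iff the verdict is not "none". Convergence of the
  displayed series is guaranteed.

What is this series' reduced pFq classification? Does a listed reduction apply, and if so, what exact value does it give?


The tell: from the first term -6: the two k-th powers (C = -6) combine into one argument.
Adjacent-term ratio: r(k) = -\frac{9}{8} * 1 / [(k+1)] ; factor over Q: parameters, x = -\frac{9}{8}, and C = -6.

The series (x = -\frac{9}{8}) is 0F0: upper {-}, lower {-}, prefactor -6. Verdict: exponential (I5) matches (the 0F0 exponential series at x = -\frac{9}{8}). Exact value: \left(-6\right) \cdot e^{-\frac{9}{8}}.


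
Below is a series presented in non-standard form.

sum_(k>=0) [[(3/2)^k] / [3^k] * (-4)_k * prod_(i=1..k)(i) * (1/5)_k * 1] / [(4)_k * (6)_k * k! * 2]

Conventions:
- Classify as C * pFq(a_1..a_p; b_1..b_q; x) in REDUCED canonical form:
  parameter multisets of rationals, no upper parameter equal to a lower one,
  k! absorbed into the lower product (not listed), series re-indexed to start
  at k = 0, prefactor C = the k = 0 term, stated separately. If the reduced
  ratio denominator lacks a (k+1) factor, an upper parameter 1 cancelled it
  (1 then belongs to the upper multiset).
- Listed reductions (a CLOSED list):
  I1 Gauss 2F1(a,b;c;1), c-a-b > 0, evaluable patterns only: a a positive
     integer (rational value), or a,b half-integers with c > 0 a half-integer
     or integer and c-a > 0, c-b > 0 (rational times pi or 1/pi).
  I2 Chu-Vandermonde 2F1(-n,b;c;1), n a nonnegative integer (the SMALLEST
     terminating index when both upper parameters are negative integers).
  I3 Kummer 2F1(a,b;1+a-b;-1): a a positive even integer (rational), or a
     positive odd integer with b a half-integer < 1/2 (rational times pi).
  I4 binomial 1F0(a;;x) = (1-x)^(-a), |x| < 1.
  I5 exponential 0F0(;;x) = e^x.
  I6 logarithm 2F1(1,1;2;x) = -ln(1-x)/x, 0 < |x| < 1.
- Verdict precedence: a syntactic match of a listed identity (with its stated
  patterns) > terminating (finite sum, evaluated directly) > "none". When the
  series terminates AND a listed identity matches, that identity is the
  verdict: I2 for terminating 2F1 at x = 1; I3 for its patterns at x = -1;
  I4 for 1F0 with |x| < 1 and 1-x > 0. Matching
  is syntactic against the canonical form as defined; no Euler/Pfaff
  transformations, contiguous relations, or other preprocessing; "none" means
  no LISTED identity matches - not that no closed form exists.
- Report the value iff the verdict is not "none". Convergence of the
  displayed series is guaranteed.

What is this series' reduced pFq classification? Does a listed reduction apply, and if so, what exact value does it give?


Reduced: x = 1/2, 3F2, upper = {-4, 1/5, 1}, lower = {4, 6}, C = 1/2. Verdict: terminating - no listed pattern fits, but -4 in the upper list cuts the series at k = 4; direct evaluation. Exact value: 86802223/176400000.

Structural cue: with t_0 = 1/2, the running product (C = 1/2, x = 1/2) telescopes to a rising factorial.
Consecutive-term ratio: r(k) = (1/2) * (k-4) (k+1/5) (k+1) / [(k+4) (k+6) (k+1)] - rational; roots negated = parameters, x = (1/2), C = 1/2.


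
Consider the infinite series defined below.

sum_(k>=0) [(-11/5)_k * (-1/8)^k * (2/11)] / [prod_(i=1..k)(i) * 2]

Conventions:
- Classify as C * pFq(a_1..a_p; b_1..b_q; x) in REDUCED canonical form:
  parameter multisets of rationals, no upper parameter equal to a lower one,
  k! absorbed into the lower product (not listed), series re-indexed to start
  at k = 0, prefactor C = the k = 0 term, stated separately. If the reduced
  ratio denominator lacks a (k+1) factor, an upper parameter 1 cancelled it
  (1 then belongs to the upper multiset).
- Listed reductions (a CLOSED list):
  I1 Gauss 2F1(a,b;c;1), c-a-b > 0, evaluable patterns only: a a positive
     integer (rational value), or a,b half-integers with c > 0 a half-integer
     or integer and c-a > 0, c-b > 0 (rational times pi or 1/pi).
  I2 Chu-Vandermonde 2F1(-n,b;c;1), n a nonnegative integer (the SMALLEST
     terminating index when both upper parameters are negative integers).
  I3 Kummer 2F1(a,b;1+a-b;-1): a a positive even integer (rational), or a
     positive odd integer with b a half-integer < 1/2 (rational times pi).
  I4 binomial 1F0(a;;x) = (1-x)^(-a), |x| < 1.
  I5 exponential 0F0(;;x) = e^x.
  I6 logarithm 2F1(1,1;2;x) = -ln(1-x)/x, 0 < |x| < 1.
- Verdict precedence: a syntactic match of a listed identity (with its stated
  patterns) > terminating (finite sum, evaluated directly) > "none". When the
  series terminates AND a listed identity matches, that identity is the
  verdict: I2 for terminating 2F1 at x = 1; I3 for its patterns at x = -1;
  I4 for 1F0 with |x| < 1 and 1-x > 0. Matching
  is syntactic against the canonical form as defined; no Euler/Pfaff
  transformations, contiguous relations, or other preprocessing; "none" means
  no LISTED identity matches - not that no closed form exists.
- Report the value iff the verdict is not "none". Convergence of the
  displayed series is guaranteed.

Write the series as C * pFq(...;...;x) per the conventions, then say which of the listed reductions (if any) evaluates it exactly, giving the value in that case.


The series (x = -1/8) is 1F0: upper {-11/5}, lower {-}, prefactor 1/11. Verdict at x = -1/8: the I4 binomial reduction matches (the 1F0 binomial series: exponent 11/5, x = -1/8). Hence: (1/11) * (9/8)^(11/5).

First insight: x = (-1/8) and the constant factors (prefactor 1/11) combine into one prefactor.
Adjacent-term ratio: r(k) = (-1/8) * (k-11/5) / [(k+1)] - rational; roots negated = parameters, x = (-1/8), C = 1/11.


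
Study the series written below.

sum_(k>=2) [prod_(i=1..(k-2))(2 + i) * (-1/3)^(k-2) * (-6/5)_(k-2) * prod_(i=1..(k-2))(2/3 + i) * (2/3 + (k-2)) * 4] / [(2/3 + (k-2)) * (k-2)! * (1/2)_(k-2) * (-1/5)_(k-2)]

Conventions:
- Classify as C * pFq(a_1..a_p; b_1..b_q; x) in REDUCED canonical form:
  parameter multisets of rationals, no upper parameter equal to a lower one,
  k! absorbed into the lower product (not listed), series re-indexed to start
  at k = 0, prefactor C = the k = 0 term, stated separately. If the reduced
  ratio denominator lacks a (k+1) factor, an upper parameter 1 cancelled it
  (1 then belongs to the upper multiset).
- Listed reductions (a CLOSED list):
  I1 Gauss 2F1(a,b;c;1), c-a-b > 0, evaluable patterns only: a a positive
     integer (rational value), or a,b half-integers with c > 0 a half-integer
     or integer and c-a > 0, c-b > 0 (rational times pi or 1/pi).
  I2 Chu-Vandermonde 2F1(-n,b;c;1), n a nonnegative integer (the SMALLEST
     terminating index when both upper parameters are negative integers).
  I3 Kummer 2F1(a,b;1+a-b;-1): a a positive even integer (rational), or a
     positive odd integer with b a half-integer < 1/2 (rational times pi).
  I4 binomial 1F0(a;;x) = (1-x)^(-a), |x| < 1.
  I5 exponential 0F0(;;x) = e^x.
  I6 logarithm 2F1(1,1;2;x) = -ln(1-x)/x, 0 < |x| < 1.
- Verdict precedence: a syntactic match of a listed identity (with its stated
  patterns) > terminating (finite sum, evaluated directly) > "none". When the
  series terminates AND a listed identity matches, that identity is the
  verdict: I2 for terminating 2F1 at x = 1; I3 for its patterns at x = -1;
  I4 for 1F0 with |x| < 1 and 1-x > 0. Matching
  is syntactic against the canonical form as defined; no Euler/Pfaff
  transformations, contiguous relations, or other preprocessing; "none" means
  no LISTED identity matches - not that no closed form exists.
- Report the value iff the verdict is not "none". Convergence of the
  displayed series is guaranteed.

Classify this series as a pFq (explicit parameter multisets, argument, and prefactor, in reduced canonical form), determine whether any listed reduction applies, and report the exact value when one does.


Canonical form: C = 4 times 3F2 with upper {-6/5, 5/3, 3}, lower {-1/5, 1/2}, x = -1/3. Verdict: none here - no I1-I6 shape fits x = -1/3 with lower {-1/5, 1/2}.

Key step: x = (-1/3) and the running product (C = 4, x = -1/3) telescopes to a rising factorial.
Term ratio: r(k) = (-1/3) * (k-6/5) (k+5/3) (k+3) / [(k-1/5) (k+1/2) (k+1)] - rational; roots negated = parameters, x = (-1/3), C = 4.


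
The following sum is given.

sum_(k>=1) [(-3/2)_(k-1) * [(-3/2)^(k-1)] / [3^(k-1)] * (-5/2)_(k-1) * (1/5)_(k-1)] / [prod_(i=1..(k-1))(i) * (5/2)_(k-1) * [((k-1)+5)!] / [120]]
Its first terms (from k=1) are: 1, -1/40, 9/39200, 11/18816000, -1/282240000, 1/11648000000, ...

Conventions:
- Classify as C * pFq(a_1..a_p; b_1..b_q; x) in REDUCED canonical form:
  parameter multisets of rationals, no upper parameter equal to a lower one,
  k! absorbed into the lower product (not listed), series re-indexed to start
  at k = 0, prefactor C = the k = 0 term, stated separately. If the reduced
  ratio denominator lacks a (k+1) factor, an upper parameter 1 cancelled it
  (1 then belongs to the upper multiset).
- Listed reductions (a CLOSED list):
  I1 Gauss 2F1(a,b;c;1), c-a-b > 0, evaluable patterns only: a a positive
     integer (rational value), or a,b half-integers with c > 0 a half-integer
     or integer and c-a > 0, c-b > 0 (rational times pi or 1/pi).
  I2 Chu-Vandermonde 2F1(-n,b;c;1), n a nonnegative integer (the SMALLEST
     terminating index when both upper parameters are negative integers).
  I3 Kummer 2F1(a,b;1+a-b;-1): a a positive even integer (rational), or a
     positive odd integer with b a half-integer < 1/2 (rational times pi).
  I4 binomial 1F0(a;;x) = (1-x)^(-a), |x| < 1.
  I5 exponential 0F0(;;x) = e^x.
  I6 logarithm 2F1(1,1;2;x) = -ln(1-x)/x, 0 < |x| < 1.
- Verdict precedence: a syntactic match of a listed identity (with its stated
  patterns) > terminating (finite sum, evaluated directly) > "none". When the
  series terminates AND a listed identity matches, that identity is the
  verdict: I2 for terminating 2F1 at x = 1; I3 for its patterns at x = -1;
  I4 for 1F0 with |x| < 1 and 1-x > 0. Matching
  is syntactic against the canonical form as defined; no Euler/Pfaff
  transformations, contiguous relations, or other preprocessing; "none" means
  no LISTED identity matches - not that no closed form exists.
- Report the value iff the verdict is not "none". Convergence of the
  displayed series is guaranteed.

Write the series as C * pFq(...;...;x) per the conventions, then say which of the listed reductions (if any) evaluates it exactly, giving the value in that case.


First insight: x = (-1/2) and the two k-th powers (prefactor 1) combine into one argument.
Step ratio: r(k) = (-1/2) * (k-5/2) (k-3/2) (k+1/5) / [(k+5/2) (k+6) (k+1)] - rational; roots negated = parameters, x = (-1/2), C = 1.

The series (x = -1/2) is 3F2: upper {-5/2, -3/2, 1/5}, lower {5/2, 6}, prefactor 1. Verdict: none. Every listed pattern misses the 3F2 form at -1/2, upper {-5/2, -3/2, 1/5}.


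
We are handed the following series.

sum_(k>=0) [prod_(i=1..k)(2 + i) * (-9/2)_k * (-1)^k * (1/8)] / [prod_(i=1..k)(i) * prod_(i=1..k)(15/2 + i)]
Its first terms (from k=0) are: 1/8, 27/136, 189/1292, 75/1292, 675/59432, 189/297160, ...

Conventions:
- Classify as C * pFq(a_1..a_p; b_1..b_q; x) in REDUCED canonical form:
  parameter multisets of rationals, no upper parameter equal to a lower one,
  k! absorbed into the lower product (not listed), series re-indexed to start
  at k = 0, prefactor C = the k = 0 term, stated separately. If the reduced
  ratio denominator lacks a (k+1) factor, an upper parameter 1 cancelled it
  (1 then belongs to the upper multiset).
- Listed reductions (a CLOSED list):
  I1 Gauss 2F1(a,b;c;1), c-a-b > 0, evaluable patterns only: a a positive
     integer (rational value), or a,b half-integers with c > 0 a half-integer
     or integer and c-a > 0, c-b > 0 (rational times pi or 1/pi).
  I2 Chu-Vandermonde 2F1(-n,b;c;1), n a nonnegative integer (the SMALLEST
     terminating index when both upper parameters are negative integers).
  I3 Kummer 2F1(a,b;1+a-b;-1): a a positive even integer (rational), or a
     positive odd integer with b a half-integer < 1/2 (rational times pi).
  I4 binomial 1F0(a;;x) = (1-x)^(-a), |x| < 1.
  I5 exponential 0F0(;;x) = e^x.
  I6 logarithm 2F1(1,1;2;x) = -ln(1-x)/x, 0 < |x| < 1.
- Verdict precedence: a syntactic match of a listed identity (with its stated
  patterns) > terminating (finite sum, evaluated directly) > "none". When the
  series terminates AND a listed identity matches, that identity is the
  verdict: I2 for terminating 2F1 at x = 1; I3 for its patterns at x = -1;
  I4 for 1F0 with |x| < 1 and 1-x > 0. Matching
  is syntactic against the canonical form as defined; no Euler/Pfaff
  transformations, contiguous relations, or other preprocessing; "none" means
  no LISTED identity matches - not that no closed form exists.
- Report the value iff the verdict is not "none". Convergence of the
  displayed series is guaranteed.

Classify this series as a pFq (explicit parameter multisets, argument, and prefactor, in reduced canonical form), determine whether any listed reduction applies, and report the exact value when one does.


Classification (C = 1/8): 2F1 with upper {-9/2, 3}, lower {17/2}, argument x = -1. Verdict: the Kummer evaluation I3 fires (x = -1; c = 17/2 equals 1+a-b for upper {-9/2, 3}: listed pattern). Its exact value is (45045/262144) * pi.

First insight: from the first term 1/8: the lower running product (C = 1/8) is a rising factorial.
Step ratio: r(k) = (-1) * (k-9/2) (k+3) / [(k+17/2) (k+1)] - rational; roots negated = parameters, x = (-1), C = 1/8.


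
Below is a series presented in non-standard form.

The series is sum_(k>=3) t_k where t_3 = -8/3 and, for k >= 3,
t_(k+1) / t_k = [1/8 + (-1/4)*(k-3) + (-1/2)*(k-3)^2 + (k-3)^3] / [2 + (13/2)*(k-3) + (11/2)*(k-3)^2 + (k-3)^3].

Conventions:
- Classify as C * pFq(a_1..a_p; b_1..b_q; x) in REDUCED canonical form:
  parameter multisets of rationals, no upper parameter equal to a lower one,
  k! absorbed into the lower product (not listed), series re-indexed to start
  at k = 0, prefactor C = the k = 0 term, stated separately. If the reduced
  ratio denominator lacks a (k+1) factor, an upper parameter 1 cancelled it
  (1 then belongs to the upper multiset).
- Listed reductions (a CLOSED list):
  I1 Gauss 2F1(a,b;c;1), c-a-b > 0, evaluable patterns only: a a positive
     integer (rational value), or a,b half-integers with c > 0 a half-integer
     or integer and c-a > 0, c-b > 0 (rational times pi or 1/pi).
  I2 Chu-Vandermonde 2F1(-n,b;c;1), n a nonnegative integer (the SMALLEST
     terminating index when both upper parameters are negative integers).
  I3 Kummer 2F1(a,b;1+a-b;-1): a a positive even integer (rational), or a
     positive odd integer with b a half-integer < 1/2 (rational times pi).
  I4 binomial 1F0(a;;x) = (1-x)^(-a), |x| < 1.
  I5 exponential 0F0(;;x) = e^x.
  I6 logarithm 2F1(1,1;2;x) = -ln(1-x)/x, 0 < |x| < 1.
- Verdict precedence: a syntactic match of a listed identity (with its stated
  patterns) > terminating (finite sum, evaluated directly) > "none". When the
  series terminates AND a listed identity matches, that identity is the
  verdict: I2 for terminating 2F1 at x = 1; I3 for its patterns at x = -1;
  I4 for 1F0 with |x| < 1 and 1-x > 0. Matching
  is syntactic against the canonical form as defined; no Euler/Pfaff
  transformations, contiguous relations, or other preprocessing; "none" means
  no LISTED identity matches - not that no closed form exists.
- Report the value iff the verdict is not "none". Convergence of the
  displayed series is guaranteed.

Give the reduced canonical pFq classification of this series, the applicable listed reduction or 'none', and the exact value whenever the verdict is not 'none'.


At argument 1: a 2F1 with upper {-1/2, -1/2}, lower {4}, scaled by C = -8/3. Verdict: the half-integer Gauss pattern (I1) fires (x = 1; upper {-1/2, -1/2} half-integers, c = 4 in the evaluable pattern). Exact value: (-32768/3675) / pi.

Key observation: from the first term -8/3: roots of the ratio polynomials (C = -8/3) are the negated parameters.
Step ratio: r(k) = 1 * (k-1/2) (k-1/2) / [(k+4) (k+1)] - rational in k. x = 1; t_0 = -8/3; negate the roots.


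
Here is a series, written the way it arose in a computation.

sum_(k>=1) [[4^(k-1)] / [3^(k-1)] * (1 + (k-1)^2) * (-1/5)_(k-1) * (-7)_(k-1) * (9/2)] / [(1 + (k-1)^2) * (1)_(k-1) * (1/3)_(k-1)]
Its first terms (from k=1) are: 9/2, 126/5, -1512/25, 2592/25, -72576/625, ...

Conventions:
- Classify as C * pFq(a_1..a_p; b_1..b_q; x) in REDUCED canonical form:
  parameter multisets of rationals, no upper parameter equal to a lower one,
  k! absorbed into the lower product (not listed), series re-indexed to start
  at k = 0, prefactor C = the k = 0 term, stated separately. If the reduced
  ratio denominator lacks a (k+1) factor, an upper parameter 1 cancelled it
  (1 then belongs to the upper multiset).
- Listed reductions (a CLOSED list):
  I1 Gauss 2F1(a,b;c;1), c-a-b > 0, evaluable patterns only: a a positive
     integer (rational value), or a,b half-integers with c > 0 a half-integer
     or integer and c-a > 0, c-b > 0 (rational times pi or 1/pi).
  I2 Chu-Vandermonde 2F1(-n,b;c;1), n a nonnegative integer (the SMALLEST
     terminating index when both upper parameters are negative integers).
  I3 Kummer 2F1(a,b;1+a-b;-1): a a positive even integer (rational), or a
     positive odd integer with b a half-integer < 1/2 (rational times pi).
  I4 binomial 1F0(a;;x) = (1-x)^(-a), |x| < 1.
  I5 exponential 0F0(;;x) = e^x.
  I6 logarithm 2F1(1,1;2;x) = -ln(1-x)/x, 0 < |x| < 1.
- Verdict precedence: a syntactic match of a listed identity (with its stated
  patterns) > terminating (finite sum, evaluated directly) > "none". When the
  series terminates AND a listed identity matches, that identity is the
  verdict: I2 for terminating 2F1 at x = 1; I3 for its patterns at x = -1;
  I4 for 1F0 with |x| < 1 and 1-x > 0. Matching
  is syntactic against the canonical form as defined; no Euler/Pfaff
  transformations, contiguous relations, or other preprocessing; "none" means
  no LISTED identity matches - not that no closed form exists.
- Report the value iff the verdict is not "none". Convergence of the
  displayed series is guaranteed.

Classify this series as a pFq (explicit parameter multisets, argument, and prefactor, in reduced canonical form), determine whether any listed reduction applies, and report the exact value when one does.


Prefactor 9/2, argument 4/3: 2F1 with upper {-7, -1/5} over lower {1/3}. Verdict: terminating - upper parameter -7 makes this a finite sum (last index 7), evaluated exactly. Sum: 115179489/10156250.

First insight: t_0 = 9/2 here, and striking the common factor k^2 + 1 reduces the term (C = 9/2, x = 4/3).
Term ratio: r(k) = (4/3) * (k-7) (k-1/5) / [(k+1/3) (k+1)] ; factor over Q: parameters, x = (4/3), and C = 9/2.


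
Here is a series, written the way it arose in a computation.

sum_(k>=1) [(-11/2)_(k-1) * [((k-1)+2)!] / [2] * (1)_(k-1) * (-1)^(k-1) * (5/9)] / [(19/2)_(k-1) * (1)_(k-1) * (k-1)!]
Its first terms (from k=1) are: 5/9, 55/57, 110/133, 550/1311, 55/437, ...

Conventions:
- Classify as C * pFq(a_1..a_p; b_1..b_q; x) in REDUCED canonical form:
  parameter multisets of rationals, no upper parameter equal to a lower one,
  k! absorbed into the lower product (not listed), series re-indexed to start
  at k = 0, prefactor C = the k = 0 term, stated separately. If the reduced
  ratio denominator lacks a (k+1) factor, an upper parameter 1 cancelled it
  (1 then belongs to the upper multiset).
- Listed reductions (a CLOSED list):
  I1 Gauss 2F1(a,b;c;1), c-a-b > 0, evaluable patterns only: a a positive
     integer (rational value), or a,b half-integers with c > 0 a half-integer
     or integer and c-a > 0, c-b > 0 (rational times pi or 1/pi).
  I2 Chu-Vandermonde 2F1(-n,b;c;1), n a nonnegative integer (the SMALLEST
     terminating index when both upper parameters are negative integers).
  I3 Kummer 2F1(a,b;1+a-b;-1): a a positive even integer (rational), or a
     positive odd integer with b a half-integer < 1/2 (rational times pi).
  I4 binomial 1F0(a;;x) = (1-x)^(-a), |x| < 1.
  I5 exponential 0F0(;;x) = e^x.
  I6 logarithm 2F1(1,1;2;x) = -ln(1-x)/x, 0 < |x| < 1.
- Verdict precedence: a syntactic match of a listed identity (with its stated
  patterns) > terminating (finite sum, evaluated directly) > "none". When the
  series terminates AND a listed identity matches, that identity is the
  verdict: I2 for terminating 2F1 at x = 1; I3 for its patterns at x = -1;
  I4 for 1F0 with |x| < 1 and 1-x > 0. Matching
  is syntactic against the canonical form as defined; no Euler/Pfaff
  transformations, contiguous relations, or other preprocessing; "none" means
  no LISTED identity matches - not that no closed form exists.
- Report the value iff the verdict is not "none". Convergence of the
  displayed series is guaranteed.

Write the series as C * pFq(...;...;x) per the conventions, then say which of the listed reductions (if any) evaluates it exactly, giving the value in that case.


Structural cue: x = (-1) and the denominator's factorial ratio (C = 5/9, x = -1) is a lower Pochhammer.
Adjacent-term ratio: r(k) = (-1) * (k-11/2) (k+3) / [(k+19/2) (k+1)] - poly over poly, x = (-1) from leading terms; C = 5/9 at k = 0.

x = -1 here; the reduced form reads 2F1, upper {-11/2, 3}, lower {19/2}, C = 5/9. Verdict (x = -1): Kummer's theorem (I3) applies (x = -1; c = 19/2 equals 1+a-b for upper {-11/2, 3}: listed pattern). Its exact value is (60775/65536) * pi.


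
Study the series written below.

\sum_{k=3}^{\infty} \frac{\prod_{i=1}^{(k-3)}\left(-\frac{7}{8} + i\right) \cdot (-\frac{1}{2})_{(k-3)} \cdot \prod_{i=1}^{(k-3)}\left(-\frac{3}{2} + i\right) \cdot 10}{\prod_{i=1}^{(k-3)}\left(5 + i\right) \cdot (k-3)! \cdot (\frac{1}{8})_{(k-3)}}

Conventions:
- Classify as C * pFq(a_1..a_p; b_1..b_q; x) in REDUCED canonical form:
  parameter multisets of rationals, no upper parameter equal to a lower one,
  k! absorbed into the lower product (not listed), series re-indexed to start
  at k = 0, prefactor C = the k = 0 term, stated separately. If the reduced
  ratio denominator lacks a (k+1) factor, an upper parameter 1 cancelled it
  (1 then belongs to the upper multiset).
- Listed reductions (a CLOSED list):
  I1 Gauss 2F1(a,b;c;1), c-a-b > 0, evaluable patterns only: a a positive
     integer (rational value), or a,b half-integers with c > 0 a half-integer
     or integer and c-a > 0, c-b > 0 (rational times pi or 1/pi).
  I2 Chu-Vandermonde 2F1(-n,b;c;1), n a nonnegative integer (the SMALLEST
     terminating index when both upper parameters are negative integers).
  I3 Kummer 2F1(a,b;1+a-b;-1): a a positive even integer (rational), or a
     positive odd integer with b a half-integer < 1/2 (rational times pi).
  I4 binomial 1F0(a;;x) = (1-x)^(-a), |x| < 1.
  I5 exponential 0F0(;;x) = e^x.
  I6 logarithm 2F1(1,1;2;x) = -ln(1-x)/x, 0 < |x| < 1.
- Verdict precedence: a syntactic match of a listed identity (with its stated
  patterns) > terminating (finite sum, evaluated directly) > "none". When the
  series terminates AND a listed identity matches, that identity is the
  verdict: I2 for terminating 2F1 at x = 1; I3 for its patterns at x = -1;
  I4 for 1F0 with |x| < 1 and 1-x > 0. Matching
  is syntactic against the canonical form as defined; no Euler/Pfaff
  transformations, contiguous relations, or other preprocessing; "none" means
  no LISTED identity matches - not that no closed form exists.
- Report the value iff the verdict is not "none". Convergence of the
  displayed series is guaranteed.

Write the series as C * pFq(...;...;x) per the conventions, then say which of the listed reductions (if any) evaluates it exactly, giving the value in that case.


x = 1 here; the reduced form reads 2F1, upper {-\frac{1}{2}, -\frac{1}{2}}, lower {6}, C = 10. Verdict: Gauss's theorem I1 (half-integer case) matches (x = 1; upper {-\frac{1}{2}, -\frac{1}{2}} half-integers, c = 6 in the evaluable pattern). Its exact value is \frac{5242880}{160083} / \pi.

Structural cue: with t_0 = 10, the lower running product (C = 10) is a rising factorial.
Term ratio: r(k) = 1 * (k-\frac{1}{2}) (k-\frac{1}{2}) / [(k+6) (k+1)] - rational; roots negated = parameters, x = 1, C = 10.


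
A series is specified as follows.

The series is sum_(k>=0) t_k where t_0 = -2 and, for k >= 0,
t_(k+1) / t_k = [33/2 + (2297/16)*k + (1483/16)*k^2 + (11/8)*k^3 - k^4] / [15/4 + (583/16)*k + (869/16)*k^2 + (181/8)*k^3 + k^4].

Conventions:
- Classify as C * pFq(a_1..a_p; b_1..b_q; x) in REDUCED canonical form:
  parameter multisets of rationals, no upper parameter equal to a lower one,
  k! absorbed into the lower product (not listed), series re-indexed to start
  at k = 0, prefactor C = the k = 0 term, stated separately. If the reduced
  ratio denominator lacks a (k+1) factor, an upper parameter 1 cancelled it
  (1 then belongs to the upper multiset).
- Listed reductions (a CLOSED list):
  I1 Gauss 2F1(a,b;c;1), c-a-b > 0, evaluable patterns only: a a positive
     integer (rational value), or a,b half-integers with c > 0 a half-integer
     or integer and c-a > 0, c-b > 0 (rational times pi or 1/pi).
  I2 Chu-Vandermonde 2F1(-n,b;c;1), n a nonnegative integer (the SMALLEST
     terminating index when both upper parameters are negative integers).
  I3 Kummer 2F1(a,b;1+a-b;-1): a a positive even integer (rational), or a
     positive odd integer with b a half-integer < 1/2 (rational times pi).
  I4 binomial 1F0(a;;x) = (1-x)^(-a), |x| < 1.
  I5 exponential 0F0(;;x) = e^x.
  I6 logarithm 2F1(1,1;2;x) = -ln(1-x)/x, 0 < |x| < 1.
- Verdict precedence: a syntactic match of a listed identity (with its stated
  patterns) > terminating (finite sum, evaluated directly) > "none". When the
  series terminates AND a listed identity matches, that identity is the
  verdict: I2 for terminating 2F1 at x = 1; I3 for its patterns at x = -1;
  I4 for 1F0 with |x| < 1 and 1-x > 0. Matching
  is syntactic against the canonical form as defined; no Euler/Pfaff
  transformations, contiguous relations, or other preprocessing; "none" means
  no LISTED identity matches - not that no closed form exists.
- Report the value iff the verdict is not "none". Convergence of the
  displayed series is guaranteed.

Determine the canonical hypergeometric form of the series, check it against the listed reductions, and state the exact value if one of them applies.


With C = -2: the canonical form is 2F1(-11, 8; 20; -1). Verdict: Kummer's theorem (I3) fires (x = -1; c = 20 equals 1+a-b for upper {-11, 8}: listed pattern). Exact value: -3876/35.

Key step: x = (-1) and the ratio is unreduced: k + 3/2 divides both sides (C = -2).
Term ratio: r(k) = (-1) * (k-11) (k+8) / [(k+20) (k+1)] - rational; roots negated = parameters, x = (-1), C = -2.


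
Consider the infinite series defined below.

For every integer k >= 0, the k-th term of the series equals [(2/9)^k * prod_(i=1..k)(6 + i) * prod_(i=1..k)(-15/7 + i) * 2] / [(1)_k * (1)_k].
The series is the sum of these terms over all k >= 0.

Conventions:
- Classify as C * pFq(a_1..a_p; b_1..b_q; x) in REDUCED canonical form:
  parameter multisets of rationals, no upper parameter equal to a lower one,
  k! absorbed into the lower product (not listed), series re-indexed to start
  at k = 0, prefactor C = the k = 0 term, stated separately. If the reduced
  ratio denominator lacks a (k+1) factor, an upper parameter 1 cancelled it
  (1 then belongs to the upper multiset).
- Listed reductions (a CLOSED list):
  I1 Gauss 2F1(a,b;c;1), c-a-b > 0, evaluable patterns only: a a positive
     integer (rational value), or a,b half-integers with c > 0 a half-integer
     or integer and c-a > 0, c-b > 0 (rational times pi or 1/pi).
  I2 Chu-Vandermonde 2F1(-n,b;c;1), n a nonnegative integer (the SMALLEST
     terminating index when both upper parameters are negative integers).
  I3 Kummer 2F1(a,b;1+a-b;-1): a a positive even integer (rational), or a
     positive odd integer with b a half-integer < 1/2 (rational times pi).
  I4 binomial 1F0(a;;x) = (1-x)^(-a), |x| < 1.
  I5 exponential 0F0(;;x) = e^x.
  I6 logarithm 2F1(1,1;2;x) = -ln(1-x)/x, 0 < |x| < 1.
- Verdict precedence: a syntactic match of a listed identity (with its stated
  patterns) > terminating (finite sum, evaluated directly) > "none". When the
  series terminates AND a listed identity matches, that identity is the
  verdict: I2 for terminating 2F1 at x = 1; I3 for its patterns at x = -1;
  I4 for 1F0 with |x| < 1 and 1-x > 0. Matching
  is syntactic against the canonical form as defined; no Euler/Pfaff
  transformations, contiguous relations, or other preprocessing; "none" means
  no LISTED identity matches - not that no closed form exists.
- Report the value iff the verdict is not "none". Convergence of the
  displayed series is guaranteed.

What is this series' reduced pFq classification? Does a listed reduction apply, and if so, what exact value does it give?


Classification (C = 2): 2F1 with upper {-8/7, 7}, lower {1}, argument x = 2/9. Verdict: none here - no I1-I6 shape fits x = 2/9 with lower {1}.

Key observation: t_0 being 2, the running product (C = 2) telescopes to a rising factorial.
Adjacent-term ratio: r(k) = (2/9) * (k-8/7) (k+7) / [(k+1) (k+1)] - poly over poly, x = (2/9) from leading terms; C = 2 at k = 0.


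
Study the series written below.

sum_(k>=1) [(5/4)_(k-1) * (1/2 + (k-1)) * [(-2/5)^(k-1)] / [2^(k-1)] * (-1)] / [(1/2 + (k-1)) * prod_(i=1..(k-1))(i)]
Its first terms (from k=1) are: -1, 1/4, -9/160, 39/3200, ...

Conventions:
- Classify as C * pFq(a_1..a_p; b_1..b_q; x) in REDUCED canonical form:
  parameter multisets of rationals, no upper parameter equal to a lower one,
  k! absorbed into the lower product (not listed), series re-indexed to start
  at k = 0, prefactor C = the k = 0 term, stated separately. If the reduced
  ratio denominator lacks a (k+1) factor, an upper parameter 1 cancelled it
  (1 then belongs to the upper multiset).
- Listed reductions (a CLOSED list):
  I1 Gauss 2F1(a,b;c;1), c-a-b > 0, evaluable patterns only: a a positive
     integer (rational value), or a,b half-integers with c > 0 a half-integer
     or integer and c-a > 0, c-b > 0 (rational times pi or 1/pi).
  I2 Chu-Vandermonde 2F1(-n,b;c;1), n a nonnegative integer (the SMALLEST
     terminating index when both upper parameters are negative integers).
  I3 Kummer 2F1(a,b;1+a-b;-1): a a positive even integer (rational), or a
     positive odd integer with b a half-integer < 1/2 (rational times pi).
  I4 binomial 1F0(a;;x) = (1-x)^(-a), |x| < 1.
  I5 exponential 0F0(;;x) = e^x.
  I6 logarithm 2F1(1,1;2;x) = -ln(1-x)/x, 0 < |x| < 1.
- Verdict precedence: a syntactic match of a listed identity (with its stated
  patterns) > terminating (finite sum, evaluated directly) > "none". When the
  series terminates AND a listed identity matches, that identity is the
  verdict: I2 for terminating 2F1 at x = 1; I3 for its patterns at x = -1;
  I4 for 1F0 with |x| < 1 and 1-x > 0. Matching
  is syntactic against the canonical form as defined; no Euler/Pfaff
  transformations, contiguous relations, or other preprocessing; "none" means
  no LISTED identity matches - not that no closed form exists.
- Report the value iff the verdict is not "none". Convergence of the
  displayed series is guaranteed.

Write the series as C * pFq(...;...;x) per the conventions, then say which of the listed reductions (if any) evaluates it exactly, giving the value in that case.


Classification (C = -1): 1F0 with upper {5/4}, lower {-}, argument x = -1/5. Verdict: the I4 binomial reduction fires (the 1F0 binomial series: exponent -5/4, x = -1/5). Value: (-1) * (6/5)^(-5/4).

Key step: x = (-1/5) and the product of the first k integers (prefactor -1) is k!.
Consecutive-term ratio: r(k) = (-1/5) * (k+5/4) / [(k+1)] - poly over poly, x = (-1/5) from leading terms; C = -1 at k = 0.
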